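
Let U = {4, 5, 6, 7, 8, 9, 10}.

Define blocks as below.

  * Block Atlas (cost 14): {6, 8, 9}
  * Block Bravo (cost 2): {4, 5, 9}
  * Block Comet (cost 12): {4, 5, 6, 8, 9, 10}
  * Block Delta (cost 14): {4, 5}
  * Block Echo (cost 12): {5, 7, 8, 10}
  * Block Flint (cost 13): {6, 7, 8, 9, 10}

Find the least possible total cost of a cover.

15

Bravo, Flint together cover every item (Bravo ∪ Flint = {4, 5, 6, 7, 8, 9, 10}); total cost 2 + 13 = 15.
No covering selection has total cost below 15.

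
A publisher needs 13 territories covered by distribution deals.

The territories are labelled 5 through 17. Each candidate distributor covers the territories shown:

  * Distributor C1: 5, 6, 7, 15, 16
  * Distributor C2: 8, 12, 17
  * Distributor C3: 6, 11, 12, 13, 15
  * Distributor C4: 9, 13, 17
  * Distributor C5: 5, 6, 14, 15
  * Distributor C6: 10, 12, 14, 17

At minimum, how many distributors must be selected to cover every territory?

5

C1 and C2 and C3 and C4 and C6 together: C1 ∪ C2 ∪ C3 ∪ C4 ∪ C6 = {5, 6, 7, 8, 9, 10, 11, 12, 13, 14, 15, 16, 17} — every territory is covered.
No 4 of the 6 distributors cover everything (all 15 combinations miss at least one territory), so 5 is optimal.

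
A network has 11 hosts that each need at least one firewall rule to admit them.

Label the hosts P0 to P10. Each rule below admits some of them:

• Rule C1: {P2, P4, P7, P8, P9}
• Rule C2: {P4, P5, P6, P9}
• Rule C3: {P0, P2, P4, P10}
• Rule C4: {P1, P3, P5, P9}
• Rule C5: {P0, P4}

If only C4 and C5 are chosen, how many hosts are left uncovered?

Union of C4, C5 = {P0, P1, P3, P4, P5, P9}.
Not covered: P2, P6, P7, P8, P10 — 5 hosts.

5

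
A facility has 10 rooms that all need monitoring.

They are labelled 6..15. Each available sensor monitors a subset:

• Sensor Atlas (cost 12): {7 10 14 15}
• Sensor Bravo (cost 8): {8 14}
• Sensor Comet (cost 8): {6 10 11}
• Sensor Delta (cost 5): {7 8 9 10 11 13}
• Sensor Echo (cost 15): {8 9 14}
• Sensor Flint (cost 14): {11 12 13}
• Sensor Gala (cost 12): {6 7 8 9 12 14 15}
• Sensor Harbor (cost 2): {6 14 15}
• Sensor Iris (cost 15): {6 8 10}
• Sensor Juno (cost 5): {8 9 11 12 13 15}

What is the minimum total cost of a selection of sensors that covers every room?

Delta, Harbor, Juno together cover every room (Delta ∪ Harbor ∪ Juno = {6, 7, 8, 9, 10, 11, 12, 13, 14, 15}); total cost 5 + 2 + 5 = 12.
No covering selection has total cost below 12.

12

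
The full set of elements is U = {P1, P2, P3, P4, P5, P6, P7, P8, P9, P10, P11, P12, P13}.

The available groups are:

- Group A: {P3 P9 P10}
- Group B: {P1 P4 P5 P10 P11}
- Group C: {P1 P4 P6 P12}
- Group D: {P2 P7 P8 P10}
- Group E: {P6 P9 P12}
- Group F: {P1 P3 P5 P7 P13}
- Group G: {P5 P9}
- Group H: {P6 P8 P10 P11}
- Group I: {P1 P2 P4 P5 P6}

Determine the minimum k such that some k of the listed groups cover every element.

4

E and F and H and I together: E ∪ F ∪ H ∪ I = {P1, P2, P3, P4, P5, P6, P7, P8, P9, P10, P11, P12, P13} — every element is covered.
No 3 of the 9 groups cover everything (all 84 combinations miss at least one element), so 4 is optimal.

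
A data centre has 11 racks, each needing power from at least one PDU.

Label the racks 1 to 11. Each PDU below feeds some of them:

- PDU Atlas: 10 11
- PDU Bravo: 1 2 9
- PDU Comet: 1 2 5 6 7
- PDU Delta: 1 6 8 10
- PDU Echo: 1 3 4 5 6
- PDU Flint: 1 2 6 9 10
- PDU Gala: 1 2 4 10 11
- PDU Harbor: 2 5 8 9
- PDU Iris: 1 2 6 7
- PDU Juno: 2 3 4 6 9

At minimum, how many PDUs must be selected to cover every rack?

4

Atlas and Comet and Harbor and Juno together: Atlas ∪ Comet ∪ Harbor ∪ Juno = {1, 2, 3, 4, 5, 6, 7, 8, 9, 10, 11} — every rack is covered.
No 3 of the 10 PDUs cover everything (all 120 combinations miss at least one rack), so 4 is optimal.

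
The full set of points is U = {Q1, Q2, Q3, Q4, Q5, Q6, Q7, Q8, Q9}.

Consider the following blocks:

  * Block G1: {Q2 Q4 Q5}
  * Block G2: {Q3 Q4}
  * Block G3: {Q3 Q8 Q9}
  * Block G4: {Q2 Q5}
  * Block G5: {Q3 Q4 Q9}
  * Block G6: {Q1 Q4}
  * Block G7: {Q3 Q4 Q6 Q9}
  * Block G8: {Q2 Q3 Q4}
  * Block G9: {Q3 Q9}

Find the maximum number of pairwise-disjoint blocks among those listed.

G3, G4, G6 are pairwise disjoint (G3={Q3,Q8,Q9}; G4={Q2,Q5}; G6={Q1,Q4}).
Every remaining block overlaps one of these, and no 4 of the listed blocks are pairwise disjoint, so 3 is the maximum.

3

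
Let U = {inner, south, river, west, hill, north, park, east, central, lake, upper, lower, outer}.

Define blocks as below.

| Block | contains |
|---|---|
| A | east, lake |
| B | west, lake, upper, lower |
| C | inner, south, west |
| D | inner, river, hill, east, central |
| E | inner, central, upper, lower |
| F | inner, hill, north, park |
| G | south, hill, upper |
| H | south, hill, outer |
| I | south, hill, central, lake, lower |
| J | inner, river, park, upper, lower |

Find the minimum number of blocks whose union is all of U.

B and D and F and H together: B ∪ D ∪ F ∪ H = {inner, south, river, west, hill, north, park, east, central, lake, upper, lower, outer} — every element is covered.
Only F contains north, so F is forced; the remaining 9 elements need at least 3 more blocks (each remaining block adds at most 4) — so at least 4 blocks are needed, and 4 is optimal.

4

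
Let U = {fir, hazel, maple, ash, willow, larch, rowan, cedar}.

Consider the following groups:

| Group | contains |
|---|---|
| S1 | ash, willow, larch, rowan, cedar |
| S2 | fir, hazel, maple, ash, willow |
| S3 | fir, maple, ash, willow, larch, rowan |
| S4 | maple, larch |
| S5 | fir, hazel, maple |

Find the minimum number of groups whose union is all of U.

S1 and S2 cover everything between them: the union {fir, hazel, maple, ash, willow, larch, rowan, cedar} is all of U.
No single group has all 8 items (the largest, S3, has 6), so 2 is optimal.

2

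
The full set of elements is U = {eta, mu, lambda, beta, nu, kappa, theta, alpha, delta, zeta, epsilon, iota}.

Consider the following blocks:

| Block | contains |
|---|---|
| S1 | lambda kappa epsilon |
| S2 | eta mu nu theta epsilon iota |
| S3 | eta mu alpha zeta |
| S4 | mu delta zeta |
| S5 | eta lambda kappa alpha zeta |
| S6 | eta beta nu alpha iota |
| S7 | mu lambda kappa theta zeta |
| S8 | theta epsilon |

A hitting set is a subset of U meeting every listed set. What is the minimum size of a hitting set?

H = {alpha, zeta, epsilon} meets every block (each contains at least one member of H), and |H| = 3.
The blocks S4, S6, S8 are pairwise disjoint, so any hitting set needs a separate element for each — at least 3. Hence 3 is optimal.

3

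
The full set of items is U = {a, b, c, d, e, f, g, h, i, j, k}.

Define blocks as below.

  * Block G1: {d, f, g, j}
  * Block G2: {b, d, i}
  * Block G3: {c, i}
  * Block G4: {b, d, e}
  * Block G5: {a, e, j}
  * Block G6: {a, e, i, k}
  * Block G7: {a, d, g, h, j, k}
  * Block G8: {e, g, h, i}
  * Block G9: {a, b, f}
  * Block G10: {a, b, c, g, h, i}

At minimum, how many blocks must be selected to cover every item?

3

G1, G6, and G10 cover everything between them: the union {a, b, c, d, e, f, g, h, i, j, k} is all of U.
No 2 of the 10 blocks cover everything (all 45 combinations miss at least one item), so 3 is optimal.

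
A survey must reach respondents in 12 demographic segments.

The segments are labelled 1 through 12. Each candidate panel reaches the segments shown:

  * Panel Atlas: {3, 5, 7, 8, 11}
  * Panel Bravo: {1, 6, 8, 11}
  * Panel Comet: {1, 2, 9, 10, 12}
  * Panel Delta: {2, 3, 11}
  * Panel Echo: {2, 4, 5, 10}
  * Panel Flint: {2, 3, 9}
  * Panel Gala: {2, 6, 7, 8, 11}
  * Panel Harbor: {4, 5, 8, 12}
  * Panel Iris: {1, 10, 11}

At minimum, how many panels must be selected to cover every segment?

Flint and Gala and Harbor and Iris together: Flint ∪ Gala ∪ Harbor ∪ Iris = {1, 2, 3, 4, 5, 6, 7, 8, 9, 10, 11, 12} — every segment is covered.
No 3 of the 9 panels cover everything (all 84 combinations miss at least one segment), so 4 is optimal.

4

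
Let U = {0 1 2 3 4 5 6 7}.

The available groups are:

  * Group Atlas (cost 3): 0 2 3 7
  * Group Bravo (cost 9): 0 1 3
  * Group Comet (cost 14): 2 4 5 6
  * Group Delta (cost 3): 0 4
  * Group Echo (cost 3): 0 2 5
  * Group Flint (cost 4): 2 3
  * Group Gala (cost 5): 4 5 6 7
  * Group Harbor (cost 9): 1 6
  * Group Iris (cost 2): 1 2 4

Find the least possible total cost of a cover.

10

Atlas, Gala, Iris together cover every item (Atlas ∪ Gala ∪ Iris = {0, 1, 2, 3, 4, 5, 6, 7}); total cost 3 + 5 + 2 = 10.
No covering selection has total cost below 10.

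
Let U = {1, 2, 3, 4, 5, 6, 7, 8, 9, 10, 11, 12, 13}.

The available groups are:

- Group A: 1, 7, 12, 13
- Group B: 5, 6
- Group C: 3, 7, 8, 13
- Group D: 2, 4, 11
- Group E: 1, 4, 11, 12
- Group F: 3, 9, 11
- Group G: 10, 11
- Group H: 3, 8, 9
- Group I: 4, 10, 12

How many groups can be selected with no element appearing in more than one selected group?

4

A, B, G, H are pairwise disjoint (A={1,7,12,13}; B={5,6}; G={10,11}; H={3,8,9}).
Every remaining group overlaps one of these, and no 5 of the listed groups are pairwise disjoint, so 4 is the maximum.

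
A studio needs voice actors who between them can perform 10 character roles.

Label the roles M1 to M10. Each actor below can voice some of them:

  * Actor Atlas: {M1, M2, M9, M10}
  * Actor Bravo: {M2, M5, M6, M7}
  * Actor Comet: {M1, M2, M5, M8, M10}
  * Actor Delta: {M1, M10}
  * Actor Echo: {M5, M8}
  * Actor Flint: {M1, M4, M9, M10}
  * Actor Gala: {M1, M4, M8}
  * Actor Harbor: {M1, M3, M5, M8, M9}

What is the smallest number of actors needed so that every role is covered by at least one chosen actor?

Take {Bravo, Flint, Harbor}. Their union is {M1, M2, M3, M4, M5, M6, M7, M8, M9, M10}, which is all 10 roles.
Only Harbor contains M3, so Harbor is forced; the remaining 5 roles need at least 2 more actors (each remaining actor adds at most 3) — so at least 3 actors are needed, and 3 is optimal.

3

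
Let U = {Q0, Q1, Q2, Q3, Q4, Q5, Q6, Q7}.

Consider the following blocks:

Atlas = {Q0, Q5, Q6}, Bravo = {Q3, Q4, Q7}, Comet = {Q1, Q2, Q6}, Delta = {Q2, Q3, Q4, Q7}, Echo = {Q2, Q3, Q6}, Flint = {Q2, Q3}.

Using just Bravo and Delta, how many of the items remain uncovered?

4

Union of Bravo, Delta = {Q2, Q3, Q4, Q7}.
Not covered: Q0, Q1, Q5, Q6 — 4 items.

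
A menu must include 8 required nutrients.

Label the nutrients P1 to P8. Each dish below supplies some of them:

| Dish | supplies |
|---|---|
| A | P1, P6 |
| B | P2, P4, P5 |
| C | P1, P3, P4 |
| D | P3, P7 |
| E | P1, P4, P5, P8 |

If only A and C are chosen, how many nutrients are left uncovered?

Union of A, C = {P1, P3, P4, P6}.
Not covered: P2, P5, P7, P8 — 4 nutrients.

4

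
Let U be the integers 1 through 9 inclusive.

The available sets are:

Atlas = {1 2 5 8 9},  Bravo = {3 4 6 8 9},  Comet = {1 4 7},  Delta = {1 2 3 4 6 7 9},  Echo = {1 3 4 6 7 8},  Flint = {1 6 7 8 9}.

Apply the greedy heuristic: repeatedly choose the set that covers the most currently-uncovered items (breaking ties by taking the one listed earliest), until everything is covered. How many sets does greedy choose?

2

Greedy: pick Delta (covers 7 new) → pick Atlas (covers 2 new). Total picks: 2.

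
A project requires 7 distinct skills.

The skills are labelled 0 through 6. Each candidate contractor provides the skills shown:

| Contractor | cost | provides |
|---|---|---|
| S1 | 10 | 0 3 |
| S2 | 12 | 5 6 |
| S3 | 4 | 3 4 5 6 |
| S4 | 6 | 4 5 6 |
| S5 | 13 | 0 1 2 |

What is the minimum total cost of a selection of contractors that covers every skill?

17

S3, S5 together cover every skill (S3 ∪ S5 = {0, 1, 2, 3, 4, 5, 6}); total cost 4 + 13 = 17.
No covering selection has total cost below 17.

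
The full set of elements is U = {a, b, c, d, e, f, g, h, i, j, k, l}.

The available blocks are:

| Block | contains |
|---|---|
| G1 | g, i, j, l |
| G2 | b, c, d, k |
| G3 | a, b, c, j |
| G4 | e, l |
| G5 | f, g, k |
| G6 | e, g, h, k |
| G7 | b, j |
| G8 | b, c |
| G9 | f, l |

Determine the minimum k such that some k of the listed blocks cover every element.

5

Take {G1, G2, G3, G6, G9}. Their union is {a, b, c, d, e, f, g, h, i, j, k, l}, which is all 12 elements.
No 4 of the 9 blocks cover everything (all 126 combinations miss at least one element), so 5 is optimal.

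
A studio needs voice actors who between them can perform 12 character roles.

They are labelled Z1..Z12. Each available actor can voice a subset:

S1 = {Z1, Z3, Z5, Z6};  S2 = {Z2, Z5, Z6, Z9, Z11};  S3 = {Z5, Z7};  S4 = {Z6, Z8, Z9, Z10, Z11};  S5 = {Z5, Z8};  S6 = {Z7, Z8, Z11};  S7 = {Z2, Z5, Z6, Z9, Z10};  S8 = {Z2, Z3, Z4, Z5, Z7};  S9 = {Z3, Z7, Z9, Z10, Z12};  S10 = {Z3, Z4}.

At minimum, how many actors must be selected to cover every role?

Take {S1, S4, S8, S9}. Their union is {Z1, Z2, Z3, Z4, Z5, Z6, Z7, Z8, Z9, Z10, Z11, Z12}, which is all 12 roles.
No 3 of the 10 actors cover everything (all 120 combinations miss at least one role), so 4 is optimal.

4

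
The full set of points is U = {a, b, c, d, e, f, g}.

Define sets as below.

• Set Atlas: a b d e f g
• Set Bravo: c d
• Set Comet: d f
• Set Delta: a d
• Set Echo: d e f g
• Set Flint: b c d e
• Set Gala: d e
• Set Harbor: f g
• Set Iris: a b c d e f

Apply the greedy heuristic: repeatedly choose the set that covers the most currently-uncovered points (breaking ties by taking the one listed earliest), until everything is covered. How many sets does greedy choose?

Greedy: pick Atlas (covers 6 new) → pick Bravo (covers 1 new). Total picks: 2.

2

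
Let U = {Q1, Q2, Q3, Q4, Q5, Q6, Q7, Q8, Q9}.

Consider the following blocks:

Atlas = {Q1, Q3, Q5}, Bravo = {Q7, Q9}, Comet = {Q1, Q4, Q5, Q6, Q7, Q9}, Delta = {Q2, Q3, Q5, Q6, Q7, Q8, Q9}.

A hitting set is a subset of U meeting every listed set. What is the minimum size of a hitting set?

2

H = {Q3, Q7} meets every block (each contains at least one member of H), and |H| = 2.
The blocks Atlas, Bravo are pairwise disjoint, so any hitting set needs a separate element for each — at least 2. Hence 2 is optimal.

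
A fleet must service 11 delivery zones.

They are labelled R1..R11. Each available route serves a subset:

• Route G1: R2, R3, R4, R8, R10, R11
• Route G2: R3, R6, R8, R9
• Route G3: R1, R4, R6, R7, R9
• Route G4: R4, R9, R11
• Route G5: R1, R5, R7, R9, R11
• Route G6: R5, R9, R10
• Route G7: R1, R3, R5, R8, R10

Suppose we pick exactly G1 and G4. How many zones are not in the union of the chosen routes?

4

Union of G1, G4 = {R2, R3, R4, R8, R9, R10, R11}.
Not covered: R1, R5, R6, R7 — 4 zones.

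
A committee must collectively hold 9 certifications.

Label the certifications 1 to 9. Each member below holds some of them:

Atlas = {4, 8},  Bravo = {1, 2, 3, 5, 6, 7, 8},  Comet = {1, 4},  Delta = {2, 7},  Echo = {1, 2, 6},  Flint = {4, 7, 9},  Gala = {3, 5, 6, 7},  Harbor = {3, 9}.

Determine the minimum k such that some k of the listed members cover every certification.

2

Bravo and Flint together: Bravo ∪ Flint = {1, 2, 3, 4, 5, 6, 7, 8, 9} — every certification is covered.
No single member has all 9 certifications (the largest, Bravo, has 7), so 2 is optimal.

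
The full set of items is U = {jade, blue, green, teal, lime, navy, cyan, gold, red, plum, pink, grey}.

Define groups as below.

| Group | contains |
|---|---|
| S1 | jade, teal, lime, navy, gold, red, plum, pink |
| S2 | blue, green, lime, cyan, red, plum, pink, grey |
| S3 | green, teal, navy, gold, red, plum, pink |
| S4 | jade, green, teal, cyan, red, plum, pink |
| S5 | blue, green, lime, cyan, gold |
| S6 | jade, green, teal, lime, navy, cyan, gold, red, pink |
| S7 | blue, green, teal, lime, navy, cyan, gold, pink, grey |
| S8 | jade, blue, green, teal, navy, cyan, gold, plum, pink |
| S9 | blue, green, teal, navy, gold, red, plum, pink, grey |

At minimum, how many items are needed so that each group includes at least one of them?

2

H = {gold, plum} meets every group (each contains at least one member of H), and |H| = 2.
No single item lies in every group, so at least 2 are needed and 2 is optimal.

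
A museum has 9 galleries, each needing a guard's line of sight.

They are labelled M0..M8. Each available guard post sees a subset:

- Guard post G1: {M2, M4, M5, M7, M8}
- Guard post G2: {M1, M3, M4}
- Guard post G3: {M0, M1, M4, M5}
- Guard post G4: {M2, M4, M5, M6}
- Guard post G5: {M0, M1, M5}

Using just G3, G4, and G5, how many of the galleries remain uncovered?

Union of G3, G4, G5 = {M0, M1, M2, M4, M5, M6}.
Not covered: M3, M7, M8 — 3 galleries.

3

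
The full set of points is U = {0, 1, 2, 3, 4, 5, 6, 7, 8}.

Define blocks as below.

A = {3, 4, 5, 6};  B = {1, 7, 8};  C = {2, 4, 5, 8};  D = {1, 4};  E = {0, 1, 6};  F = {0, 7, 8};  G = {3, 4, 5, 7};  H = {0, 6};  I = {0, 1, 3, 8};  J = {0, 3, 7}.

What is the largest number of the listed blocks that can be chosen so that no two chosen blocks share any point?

A, B are pairwise disjoint (A={3,4,5,6}; B={1,7,8}).
Every remaining block overlaps one of these, and no 3 of the listed blocks are pairwise disjoint, so 2 is the maximum.

2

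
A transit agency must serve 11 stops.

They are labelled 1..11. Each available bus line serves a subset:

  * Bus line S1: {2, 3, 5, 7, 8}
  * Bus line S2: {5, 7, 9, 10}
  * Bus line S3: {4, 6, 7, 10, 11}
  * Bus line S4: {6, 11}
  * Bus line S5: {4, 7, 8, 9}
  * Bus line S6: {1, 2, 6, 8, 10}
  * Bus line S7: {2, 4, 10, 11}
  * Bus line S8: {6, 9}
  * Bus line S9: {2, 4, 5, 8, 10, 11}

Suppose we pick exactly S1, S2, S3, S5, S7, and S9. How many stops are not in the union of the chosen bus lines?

Union of S1, S2, S3, S5, S7, S9 = {2, 3, 4, 5, 6, 7, 8, 9, 10, 11}.
Not covered: 1 — 1 stop.

1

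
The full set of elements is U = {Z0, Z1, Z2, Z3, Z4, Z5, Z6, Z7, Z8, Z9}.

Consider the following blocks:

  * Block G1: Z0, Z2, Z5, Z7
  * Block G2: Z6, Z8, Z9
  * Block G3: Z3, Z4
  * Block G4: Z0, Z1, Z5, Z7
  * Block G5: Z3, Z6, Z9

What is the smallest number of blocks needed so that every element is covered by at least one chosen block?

4

Take {G1, G2, G3, G4}. Their union is {Z0, Z1, Z2, Z3, Z4, Z5, Z6, Z7, Z8, Z9}, which is all 10 elements.
No 3 of the 5 blocks cover everything (all 10 combinations miss at least one element), so 4 is optimal.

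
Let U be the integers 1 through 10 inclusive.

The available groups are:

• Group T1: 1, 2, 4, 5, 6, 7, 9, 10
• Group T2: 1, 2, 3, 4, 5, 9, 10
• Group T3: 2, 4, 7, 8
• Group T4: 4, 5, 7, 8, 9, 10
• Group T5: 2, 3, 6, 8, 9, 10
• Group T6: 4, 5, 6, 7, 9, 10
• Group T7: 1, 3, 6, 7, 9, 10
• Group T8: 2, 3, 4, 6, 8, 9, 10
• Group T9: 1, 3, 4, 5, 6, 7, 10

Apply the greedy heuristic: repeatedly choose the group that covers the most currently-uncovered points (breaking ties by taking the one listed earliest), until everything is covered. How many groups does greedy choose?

2

Greedy: pick T1 (covers 8 new) → pick T5 (covers 2 new). Total picks: 2.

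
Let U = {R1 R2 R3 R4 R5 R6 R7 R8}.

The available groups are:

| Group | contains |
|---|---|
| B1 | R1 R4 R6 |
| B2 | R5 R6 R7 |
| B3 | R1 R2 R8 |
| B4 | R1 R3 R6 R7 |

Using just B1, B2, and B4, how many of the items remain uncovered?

2

Union of B1, B2, B4 = {R1, R3, R4, R5, R6, R7}.
Not covered: R2, R8 — 2 items.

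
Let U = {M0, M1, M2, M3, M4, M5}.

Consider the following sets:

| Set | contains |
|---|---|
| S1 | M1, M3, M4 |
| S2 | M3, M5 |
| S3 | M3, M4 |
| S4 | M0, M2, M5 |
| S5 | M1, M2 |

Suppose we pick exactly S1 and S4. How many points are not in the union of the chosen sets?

Union of S1, S4 = {M0, M1, M2, M3, M4, M5} — that's every point, so 0 are uncovered.

0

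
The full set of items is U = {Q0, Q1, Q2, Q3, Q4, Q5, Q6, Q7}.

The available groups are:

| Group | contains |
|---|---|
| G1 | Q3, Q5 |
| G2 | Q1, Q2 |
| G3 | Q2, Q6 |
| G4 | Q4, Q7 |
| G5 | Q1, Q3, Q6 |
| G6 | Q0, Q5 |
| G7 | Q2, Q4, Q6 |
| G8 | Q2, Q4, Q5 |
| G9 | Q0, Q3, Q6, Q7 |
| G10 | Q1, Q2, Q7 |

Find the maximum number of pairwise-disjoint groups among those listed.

3

G2, G4, G6 are pairwise disjoint (G2={Q1,Q2}; G4={Q4,Q7}; G6={Q0,Q5}).
Every remaining group overlaps one of these, and no 4 of the listed groups are pairwise disjoint, so 3 is the maximum.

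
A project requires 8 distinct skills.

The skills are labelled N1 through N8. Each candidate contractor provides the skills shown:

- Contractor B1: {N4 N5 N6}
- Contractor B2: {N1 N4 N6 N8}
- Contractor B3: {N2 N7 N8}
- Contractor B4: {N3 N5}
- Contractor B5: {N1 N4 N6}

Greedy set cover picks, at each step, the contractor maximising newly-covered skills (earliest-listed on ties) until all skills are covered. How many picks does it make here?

3

Greedy: pick B2 (covers 4 new) → pick B3 (covers 2 new) → pick B4 (covers 2 new). Total picks: 3.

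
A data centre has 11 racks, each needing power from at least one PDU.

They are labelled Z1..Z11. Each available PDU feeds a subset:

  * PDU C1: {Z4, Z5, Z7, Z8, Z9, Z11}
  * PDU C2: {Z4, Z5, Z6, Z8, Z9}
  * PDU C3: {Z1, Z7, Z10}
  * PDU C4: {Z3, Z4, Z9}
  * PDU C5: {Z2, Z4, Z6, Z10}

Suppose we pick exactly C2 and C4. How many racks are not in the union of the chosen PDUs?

Union of C2, C4 = {Z3, Z4, Z5, Z6, Z8, Z9}.
Not covered: Z1, Z2, Z7, Z10, Z11 — 5 racks.

5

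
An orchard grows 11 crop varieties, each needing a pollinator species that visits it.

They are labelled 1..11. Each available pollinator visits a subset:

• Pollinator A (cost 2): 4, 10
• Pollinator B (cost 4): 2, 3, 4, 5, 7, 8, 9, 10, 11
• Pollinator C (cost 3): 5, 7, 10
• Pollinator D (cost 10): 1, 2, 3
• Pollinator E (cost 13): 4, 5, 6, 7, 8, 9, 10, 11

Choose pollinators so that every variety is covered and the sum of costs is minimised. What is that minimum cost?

D, E together cover every variety (D ∪ E = {1, 2, 3, 4, 5, 6, 7, 8, 9, 10, 11}); total cost 10 + 13 = 23.
The greedy pick B, D, E costs 27; no covering selection beats 23.

23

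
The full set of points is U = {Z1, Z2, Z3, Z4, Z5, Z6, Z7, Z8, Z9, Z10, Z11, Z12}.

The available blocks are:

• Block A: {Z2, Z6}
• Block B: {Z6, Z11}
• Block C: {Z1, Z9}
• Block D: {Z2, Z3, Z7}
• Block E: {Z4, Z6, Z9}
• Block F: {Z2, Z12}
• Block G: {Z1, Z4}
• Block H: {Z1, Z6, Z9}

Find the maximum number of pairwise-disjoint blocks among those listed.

B, F, G are pairwise disjoint (B={Z6,Z11}; F={Z2,Z12}; G={Z1,Z4}).
Every remaining block overlaps one of these, and no 4 of the listed blocks are pairwise disjoint, so 3 is the maximum.

3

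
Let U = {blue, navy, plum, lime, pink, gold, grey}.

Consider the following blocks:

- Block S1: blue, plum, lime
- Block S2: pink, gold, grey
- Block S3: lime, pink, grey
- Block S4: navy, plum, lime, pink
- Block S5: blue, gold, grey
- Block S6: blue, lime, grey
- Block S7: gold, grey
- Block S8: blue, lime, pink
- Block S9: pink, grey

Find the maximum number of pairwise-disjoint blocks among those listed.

2

S7, S8 are pairwise disjoint (S7={gold,grey}; S8={blue,lime,pink}).
Every remaining block overlaps one of these, and no 3 of the listed blocks are pairwise disjoint, so 2 is the maximum.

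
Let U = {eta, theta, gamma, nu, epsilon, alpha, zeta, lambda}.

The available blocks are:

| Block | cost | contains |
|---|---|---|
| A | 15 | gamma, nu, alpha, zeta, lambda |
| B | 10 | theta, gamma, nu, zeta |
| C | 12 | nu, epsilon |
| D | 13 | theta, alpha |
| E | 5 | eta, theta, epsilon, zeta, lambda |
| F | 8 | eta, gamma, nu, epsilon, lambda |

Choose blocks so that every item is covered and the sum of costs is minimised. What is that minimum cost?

20

A, E together cover every item (A ∪ E = {eta, theta, gamma, nu, epsilon, alpha, zeta, lambda}); total cost 15 + 5 = 20.
The greedy pick E, F, D costs 26; no covering selection beats 20.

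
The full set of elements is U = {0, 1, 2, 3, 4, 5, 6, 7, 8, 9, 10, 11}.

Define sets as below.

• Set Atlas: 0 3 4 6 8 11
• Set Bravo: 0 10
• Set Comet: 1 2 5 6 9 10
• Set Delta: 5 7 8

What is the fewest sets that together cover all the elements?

Take {Atlas, Comet, Delta}. Their union is {0, 1, 2, 3, 4, 5, 6, 7, 8, 9, 10, 11}, which is all 12 elements.
Only Comet contains 1, so Comet is forced; the remaining 6 elements need at least 2 more sets (each remaining set adds at most 5) — so at least 3 sets are needed, and 3 is optimal.

3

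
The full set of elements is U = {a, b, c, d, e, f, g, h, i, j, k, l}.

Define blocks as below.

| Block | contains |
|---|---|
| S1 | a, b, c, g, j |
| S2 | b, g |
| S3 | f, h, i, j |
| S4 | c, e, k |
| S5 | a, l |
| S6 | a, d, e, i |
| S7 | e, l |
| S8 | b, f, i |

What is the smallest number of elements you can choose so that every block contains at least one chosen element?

The 4 elements {e, g, i, l} hit every block.
The blocks S2, S3, S4, S5 are pairwise disjoint, so any hitting set needs a separate element for each — at least 4. Hence 4 is optimal.

4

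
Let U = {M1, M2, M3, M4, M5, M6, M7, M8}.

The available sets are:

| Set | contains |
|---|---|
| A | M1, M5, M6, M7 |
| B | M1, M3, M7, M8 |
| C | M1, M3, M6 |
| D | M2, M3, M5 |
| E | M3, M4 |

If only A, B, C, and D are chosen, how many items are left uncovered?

Union of A, B, C, D = {M1, M2, M3, M5, M6, M7, M8}.
Not covered: M4 — 1 item.

1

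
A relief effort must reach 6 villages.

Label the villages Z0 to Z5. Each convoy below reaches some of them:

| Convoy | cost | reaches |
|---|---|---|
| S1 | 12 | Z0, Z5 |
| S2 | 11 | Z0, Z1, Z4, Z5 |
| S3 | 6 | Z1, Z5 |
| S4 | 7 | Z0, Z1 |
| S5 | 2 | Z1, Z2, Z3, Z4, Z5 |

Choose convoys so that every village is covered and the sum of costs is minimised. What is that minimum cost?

9

S4, S5 together cover every village (S4 ∪ S5 = {Z0, Z1, Z2, Z3, Z4, Z5}); total cost 7 + 2 = 9.
No covering selection has total cost below 9.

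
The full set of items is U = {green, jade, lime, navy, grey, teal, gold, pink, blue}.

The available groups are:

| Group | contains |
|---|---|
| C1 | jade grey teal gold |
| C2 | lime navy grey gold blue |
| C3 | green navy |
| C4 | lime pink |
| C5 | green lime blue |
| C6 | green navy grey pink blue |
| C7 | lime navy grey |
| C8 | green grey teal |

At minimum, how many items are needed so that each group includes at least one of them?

The 3 items {lime, navy, grey} hit every group.
The groups C1, C3, C4 are pairwise disjoint, so any hitting set needs a separate item for each — at least 3. Hence 3 is optimal.

3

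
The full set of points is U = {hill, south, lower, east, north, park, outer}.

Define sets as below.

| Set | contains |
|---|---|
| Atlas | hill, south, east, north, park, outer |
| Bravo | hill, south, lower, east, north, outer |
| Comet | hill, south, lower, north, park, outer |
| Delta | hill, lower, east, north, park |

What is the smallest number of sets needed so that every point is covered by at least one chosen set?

Take {Atlas, Delta}. Their union is {hill, south, lower, east, north, park, outer}, which is all 7 points.
No single set has all 7 points (the largest, Atlas, has 6), so 2 is optimal.

2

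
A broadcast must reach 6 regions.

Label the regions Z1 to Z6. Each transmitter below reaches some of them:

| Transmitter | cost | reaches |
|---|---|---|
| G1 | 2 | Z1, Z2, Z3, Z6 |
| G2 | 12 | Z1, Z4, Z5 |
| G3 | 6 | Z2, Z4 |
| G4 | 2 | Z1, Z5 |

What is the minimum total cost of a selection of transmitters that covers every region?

10

G1, G3, G4 together cover every region (G1 ∪ G3 ∪ G4 = {Z1, Z2, Z3, Z4, Z5, Z6}); total cost 2 + 6 + 2 = 10.
No covering selection has total cost below 10.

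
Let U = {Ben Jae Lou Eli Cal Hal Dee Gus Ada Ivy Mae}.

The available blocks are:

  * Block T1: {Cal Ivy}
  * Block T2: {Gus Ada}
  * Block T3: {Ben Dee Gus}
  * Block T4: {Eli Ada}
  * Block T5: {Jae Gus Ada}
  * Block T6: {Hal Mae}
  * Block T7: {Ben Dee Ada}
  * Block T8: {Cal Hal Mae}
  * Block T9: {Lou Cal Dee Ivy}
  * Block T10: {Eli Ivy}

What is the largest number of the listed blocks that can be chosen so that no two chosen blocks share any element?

T1, T3, T4, T6 are pairwise disjoint (T1={Cal,Ivy}; T3={Ben,Dee,Gus}; T4={Eli,Ada}; T6={Hal,Mae}).
Every remaining block overlaps one of these, and no 5 of the listed blocks are pairwise disjoint, so 4 is the maximum.

4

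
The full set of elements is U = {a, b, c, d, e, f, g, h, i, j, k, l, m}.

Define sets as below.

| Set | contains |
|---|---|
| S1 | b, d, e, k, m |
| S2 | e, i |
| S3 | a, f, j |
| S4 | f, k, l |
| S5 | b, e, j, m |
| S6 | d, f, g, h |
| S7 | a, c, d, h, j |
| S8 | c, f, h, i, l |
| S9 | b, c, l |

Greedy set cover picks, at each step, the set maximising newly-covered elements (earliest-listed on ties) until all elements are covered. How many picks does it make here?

Greedy: pick S1 (covers 5 new) → pick S8 (covers 5 new) → pick S3 (covers 2 new) → pick S6 (covers 1 new). Total picks: 4.

4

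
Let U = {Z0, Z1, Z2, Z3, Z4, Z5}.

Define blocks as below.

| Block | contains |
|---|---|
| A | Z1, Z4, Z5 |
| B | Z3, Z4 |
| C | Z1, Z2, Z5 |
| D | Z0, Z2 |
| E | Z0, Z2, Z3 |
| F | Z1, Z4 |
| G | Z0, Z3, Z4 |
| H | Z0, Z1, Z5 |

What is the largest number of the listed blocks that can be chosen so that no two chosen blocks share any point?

2

D, F are pairwise disjoint (D={Z0,Z2}; F={Z1,Z4}).
Every remaining block overlaps one of these, and no 3 of the listed blocks are pairwise disjoint, so 2 is the maximum.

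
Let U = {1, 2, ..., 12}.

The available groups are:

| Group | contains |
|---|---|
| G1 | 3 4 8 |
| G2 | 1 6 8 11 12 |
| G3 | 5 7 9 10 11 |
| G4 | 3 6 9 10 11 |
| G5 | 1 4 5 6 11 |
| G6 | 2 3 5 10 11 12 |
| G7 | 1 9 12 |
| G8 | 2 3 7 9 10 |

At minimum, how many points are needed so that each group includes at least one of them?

3

H = {1, 3, 7} meets every group (each contains at least one member of H), and |H| = 3.
No choice of 2 points meets every group, so 3 is the minimum.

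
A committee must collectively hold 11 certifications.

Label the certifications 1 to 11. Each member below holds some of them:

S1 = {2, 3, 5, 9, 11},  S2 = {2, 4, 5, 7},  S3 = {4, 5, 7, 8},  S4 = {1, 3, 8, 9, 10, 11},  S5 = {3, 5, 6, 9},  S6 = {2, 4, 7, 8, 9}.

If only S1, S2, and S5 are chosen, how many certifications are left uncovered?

Union of S1, S2, S5 = {2, 3, 4, 5, 6, 7, 9, 11}.
Not covered: 1, 8, 10 — 3 certifications.

3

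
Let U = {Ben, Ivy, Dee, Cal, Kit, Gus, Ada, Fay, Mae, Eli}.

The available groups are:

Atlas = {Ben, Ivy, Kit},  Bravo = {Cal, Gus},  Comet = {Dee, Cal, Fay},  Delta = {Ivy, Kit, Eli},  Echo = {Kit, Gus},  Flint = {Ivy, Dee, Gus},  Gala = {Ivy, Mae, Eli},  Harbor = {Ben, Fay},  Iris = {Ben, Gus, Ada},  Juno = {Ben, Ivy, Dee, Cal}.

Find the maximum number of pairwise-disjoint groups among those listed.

3

Comet, Gala, Iris are pairwise disjoint (Comet={Dee,Cal,Fay}; Gala={Ivy,Mae,Eli}; Iris={Ben,Gus,Ada}).
Every remaining group overlaps one of these, and no 4 of the listed groups are pairwise disjoint, so 3 is the maximum.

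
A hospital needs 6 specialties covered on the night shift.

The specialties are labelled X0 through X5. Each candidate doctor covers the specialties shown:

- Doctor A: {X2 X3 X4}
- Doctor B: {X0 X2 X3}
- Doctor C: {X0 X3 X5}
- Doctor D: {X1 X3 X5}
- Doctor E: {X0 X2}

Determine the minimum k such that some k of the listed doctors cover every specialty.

Take {A, D, E}. Their union is {X0, X1, X2, X3, X4, X5}, which is all 6 specialties.
Only D contains X1, so D is forced; the remaining 3 specialties need at least 2 more doctors (each remaining doctor adds at most 2) — so at least 3 doctors are needed, and 3 is optimal.

3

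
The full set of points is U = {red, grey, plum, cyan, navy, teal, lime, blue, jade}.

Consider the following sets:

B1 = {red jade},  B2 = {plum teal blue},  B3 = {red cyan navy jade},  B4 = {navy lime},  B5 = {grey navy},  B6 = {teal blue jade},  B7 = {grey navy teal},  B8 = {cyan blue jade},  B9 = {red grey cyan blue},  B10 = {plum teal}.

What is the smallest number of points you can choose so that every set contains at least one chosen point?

The 4 points {grey, plum, lime, jade} hit every set.
No choice of 3 points meets every set, so 4 is the minimum.

4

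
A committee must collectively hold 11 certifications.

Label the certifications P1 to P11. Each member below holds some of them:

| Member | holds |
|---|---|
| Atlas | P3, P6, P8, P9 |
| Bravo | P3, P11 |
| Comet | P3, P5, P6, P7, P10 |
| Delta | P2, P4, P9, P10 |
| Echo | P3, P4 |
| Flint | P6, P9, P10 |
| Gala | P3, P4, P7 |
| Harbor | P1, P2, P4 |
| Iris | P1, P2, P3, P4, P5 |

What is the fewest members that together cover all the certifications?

4

Atlas and Bravo and Comet and Iris together: Atlas ∪ Bravo ∪ Comet ∪ Iris = {P1, P2, P3, P4, P5, P6, P7, P8, P9, P10, P11} — every certification is covered.
Only Bravo contains P11, so Bravo is forced; the remaining 9 certifications need at least 3 more members (each remaining member adds at most 4) — so at least 4 members are needed, and 4 is optimal.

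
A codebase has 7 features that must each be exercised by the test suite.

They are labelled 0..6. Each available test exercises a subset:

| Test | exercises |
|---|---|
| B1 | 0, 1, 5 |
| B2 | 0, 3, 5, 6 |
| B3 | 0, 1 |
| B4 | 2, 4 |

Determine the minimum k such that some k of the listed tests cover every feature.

Take {B1, B2, B4}. Their union is {0, 1, 2, 3, 4, 5, 6}, which is all 7 features.
Only B4 contains 2, so B4 is forced; the remaining 5 features need at least 2 more tests (each remaining test adds at most 4) — so at least 3 tests are needed, and 3 is optimal.

3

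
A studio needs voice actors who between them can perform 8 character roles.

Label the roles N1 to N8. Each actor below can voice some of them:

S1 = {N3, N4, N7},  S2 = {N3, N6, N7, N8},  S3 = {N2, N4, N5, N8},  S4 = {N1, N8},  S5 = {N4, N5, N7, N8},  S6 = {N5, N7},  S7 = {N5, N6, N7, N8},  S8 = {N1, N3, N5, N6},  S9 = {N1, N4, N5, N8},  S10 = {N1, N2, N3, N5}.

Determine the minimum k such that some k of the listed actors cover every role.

3

Take {S3, S7, S10}. Their union is {N1, N2, N3, N4, N5, N6, N7, N8}, which is all 8 roles.
No 2 of the 10 actors cover everything (all 45 combinations miss at least one role), so 3 is optimal.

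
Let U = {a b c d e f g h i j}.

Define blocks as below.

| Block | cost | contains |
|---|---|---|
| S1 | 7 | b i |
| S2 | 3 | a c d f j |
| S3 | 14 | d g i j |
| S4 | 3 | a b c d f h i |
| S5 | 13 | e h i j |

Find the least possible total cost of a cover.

30

S3, S4, S5 together cover every point (S3 ∪ S4 ∪ S5 = {a, b, c, d, e, f, g, h, i, j}); total cost 14 + 3 + 13 = 30.
The greedy pick S4, S2, S5, S3 costs 33; no covering selection beats 30.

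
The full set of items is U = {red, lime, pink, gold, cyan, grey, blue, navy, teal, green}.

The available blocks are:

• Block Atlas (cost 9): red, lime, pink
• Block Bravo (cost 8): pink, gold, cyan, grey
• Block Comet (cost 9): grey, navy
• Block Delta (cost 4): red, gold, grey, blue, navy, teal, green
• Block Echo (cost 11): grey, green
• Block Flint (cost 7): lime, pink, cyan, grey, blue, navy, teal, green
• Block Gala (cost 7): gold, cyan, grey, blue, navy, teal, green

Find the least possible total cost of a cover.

Delta, Flint together cover every item (Delta ∪ Flint = {red, lime, pink, gold, cyan, grey, blue, navy, teal, green}); total cost 4 + 7 = 11.
No covering selection has total cost below 11.

11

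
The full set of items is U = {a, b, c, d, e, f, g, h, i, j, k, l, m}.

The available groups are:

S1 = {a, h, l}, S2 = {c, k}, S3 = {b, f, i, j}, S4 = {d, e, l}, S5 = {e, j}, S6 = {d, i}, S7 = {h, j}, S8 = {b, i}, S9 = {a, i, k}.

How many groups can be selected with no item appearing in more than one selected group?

4

S1, S2, S5, S6 are pairwise disjoint (S1={a,h,l}; S2={c,k}; S5={e,j}; S6={d,i}).
Every remaining group overlaps one of these, and no 5 of the listed groups are pairwise disjoint, so 4 is the maximum.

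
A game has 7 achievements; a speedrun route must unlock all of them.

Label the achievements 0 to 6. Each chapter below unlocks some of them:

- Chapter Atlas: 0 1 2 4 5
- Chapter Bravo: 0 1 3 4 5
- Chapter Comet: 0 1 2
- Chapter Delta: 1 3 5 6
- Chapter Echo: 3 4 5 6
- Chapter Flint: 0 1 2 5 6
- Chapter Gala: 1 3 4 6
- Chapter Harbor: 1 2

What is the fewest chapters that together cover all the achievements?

Atlas and Gala together: Atlas ∪ Gala = {0, 1, 2, 3, 4, 5, 6} — every achievement is covered.
No single chapter has all 7 achievements (the largest, Atlas, has 5), so 2 is optimal.

2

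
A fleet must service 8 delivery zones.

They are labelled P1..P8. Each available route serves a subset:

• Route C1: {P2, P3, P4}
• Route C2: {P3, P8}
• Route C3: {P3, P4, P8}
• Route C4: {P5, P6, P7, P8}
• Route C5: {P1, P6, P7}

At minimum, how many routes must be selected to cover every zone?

3

C1 and C4 and C5 together: C1 ∪ C4 ∪ C5 = {P1, P2, P3, P4, P5, P6, P7, P8} — every zone is covered.
Only C5 contains P1, so C5 is forced; the remaining 5 zones need at least 2 more routes (each remaining route adds at most 3) — so at least 3 routes are needed, and 3 is optimal.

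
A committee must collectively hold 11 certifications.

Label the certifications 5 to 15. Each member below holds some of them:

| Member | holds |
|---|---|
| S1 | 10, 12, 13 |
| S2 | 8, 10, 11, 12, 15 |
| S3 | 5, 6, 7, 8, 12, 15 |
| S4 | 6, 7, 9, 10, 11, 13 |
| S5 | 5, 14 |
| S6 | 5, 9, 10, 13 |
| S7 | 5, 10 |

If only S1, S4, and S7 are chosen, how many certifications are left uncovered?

3

Union of S1, S4, S7 = {5, 6, 7, 9, 10, 11, 12, 13}.
Not covered: 8, 14, 15 — 3 certifications.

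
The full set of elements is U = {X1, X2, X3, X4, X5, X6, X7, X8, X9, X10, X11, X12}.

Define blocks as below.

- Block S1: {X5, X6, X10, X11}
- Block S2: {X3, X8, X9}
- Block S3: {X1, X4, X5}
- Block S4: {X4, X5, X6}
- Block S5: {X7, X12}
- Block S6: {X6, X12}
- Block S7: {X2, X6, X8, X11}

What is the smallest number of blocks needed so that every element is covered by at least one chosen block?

5

S1, S2, S3, S5, and S7 cover everything between them: the union {X1, X2, X3, X4, X5, X6, X7, X8, X9, X10, X11, X12} is all of U.
No 4 of the 7 blocks cover everything (all 35 combinations miss at least one element), so 5 is optimal.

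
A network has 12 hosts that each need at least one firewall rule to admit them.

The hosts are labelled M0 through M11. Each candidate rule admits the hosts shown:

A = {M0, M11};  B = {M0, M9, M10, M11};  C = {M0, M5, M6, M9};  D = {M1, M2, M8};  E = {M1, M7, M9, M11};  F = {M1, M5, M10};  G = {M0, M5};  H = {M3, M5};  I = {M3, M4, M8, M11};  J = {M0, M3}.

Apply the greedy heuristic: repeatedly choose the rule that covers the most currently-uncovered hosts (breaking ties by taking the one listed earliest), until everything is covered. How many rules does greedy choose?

5

Greedy: pick B (covers 4 new) → pick D (covers 3 new) → pick C (covers 2 new) → pick I (covers 2 new) → pick E (covers 1 new). Total picks: 5.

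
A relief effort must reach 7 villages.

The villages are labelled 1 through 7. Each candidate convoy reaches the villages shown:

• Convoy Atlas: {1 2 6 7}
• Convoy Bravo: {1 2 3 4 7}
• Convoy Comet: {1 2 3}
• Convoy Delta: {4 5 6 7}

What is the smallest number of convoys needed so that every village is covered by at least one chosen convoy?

Take {Bravo, Delta}. Their union is {1, 2, 3, 4, 5, 6, 7}, which is all 7 villages.
No single convoy has all 7 villages (the largest, Bravo, has 5), so 2 is optimal.

2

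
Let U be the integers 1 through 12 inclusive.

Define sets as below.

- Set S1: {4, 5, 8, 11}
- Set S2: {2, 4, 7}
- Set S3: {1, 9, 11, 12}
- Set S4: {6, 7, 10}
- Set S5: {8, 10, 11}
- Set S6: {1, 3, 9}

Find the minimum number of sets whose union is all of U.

S1 and S2 and S3 and S4 and S6 together: S1 ∪ S2 ∪ S3 ∪ S4 ∪ S6 = {1, 2, 3, 4, 5, 6, 7, 8, 9, 10, 11, 12} — every element is covered.
No 4 of the 6 sets cover everything (all 15 combinations miss at least one element), so 5 is optimal.

5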